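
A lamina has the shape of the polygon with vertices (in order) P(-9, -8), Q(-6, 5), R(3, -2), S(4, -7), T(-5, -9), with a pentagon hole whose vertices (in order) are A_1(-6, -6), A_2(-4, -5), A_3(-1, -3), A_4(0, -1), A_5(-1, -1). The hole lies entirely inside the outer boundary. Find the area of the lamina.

Outer boundary:
Apply the shoelace (surveyor's) formula: 2A = Σ (x_i·y_{i+1} − x_{i+1}·y_i), indices taken mod 5.
Cross-terms: -93, -3, -13, -71, -41  ⇒  Σ = -221
Area = |Σ|/2 = 110.5.
Hole:
Σ = (6) + (7) + (1) + (-1) + (0) = 13
Area = |Σ|/2 = 6.5.
Net area = 110.5 − 6.5 = 104.

104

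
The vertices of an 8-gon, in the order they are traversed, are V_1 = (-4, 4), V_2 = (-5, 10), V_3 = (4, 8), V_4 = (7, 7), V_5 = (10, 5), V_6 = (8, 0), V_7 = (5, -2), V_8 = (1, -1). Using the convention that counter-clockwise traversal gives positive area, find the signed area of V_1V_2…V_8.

-111

Apply the shoelace (surveyor's) formula: 2A = Σ (x_i·y_{i+1} − x_{i+1}·y_i), indices taken mod 8.
Cross-terms: -20, -80, -28, -35, -40, -16, -3, 0  ⇒  Σ = -222
Signed area = Σ/2 = -111 (negative ⇒ clockwise traversal).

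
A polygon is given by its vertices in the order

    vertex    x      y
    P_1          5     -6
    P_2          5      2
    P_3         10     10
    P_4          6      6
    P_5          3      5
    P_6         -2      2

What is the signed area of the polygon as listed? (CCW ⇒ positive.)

50

Σ = (40) + (30) + (0) + (12) + (16) + (2) = 100
Signed area = Σ/2 = 50 (positive ⇒ counter-clockwise traversal).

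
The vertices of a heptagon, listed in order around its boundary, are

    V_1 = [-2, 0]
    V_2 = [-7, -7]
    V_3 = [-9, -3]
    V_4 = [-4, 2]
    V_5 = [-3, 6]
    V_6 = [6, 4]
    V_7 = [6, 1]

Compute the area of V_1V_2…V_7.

Apply the shoelace (surveyor's) formula: 2A = Σ (x_i·y_{i+1} − x_{i+1}·y_i), indices taken mod 7.
Σ = (14) + (-42) + (-30) + (-18) + (-48) + (-18) + (2) = -140
Area = |Σ|/2 = 70.

70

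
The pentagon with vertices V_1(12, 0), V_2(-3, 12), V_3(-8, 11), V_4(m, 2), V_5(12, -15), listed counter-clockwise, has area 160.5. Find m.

1

The doubled signed area Σ (x_i y_{i+1} − x_{i+1} y_i) is linear in m.
With m=0 it equals 347; the coefficient of m is -26 (from the two edges through V_4).
So -26·m + 347 = 2·160.5 = 321 ⇒ m = 1.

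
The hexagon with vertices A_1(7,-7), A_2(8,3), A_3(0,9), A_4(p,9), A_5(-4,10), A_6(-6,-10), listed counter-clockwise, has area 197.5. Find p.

The doubled signed area Σ (x_i y_{i+1} − x_{i+1} y_i) is linear in p.
With p=0 it equals 397; the coefficient of p is 1 (from the two edges through A_4).
So 1·p + 397 = 2·197.5 = 395 ⇒ p = -2.

-2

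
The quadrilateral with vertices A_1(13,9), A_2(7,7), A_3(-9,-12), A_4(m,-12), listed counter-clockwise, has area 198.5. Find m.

6

Write out the shoelace sum; only the two edges meeting at A_4 involve m:
2·Area = [((-9)·(-12) − m·(-12)) + (m·9 − 13·(-12))] + 7
       = 21·m + 271 = 397
⇒ m = 6.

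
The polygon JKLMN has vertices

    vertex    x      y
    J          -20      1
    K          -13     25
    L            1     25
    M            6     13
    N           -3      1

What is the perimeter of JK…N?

|JK| = √((7)² + (24)²) = √625 = 25
|KL| = √((14)² + (0)²) = √196 = 14
|LM| = √((5)² + (-12)²) = √169 = 13
|MN| = √((-9)² + (-12)²) = √225 = 15
|NJ| = √((-17)² + (0)²) = √289 = 17
Perimeter = 25 + 14 + 13 + 15 + 17 = 84.

84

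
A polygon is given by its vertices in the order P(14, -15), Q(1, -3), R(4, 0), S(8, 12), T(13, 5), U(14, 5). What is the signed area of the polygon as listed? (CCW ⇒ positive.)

-184

Apply the shoelace (surveyor's) formula: 2A = Σ (x_i·y_{i+1} − x_{i+1}·y_i), indices taken mod 6.
Cross-terms: -27, 12, 48, -116, -5, -280  ⇒  Σ = -368
Signed area = Σ/2 = -184 (negative ⇒ clockwise traversal).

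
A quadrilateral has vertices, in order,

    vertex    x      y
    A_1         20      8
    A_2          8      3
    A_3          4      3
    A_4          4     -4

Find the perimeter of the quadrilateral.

|A_1A_2| = √((-12)² + (-5)²) = √169 = 13
|A_2A_3| = √((-4)² + (0)²) = √16 = 4
|A_3A_4| = √((0)² + (-7)²) = √49 = 7
|A_4A_1| = √((16)² + (12)²) = √400 = 20
Perimeter = 13 + 4 + 7 + 20 = 44.

44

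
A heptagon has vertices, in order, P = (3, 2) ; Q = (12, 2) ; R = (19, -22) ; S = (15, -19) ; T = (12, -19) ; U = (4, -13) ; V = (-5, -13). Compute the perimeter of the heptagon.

|PQ| = √((9)² + (0)²) = √81 = 9
|QR| = √((7)² + (-24)²) = √625 = 25
|RS| = √((-4)² + (3)²) = √25 = 5
|ST| = √((-3)² + (0)²) = √9 = 3
|TU| = √((-8)² + (6)²) = √100 = 10
|UV| = √((-9)² + (0)²) = √81 = 9
|VP| = √((8)² + (15)²) = √289 = 17
Perimeter = 9 + 25 + 5 + 3 + 10 + 9 + 17 = 78.

78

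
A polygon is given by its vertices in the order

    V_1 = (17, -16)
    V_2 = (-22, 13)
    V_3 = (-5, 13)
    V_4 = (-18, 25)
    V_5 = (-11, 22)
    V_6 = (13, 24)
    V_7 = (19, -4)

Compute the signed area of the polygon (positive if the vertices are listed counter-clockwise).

-829

Apply the shoelace formula: 2A = Σ (x_i·y_{i+1} − x_{i+1}·y_i), indices taken mod 7.
Σ = (-131) + (-221) + (109) + (-121) + (-550) + (-508) + (-236) = -1658
Signed area = Σ/2 = -829 (negative ⇒ clockwise traversal).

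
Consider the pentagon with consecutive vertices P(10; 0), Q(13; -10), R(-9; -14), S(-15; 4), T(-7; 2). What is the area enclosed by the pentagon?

Apply the shoelace formula: 2A = Σ (x_i·y_{i+1} − x_{i+1}·y_i), indices taken mod 5.
Σ = (-100) + (-272) + (-246) + (-2) + (-20) = -640
Area = |Σ|/2 = 320.

320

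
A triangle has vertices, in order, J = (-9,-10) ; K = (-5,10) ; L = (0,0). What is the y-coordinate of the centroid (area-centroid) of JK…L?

Apply the surveyor's formula. First the cross-terms c_i = x_i·y_{i+1} − x_{i+1}·y_i:
  -140, 0, 0  ⇒  2A = -140, A = -70.
Then Σ (y_i + y_{i+1})·c_i = 0, so ȳ = 0 / (6·(-70)) = 0.

0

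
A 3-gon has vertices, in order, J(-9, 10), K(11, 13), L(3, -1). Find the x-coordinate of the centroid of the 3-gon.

5/3

Apply the shoelace (surveyor's) formula. First the cross-terms c_i = x_i·y_{i+1} − x_{i+1}·y_i:
  -227, -50, 21  ⇒  2A = -256, A = -128.
Then Σ (x_i + x_{i+1})·c_i = -1280, so x̄ = -1280 / (6·(-128)) = 5/3.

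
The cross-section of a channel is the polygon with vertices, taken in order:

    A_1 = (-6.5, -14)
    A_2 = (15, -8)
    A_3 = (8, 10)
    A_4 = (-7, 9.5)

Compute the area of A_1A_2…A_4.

Apply the shoelace formula: 2A = Σ (x_i·y_{i+1} − x_{i+1}·y_i), indices taken mod 4.
A_1→A_2: (-6.5)(-8) − (15)(-14) = 262
A_2→A_3: (15)(10) − (8)(-8) = 214
A_3→A_4: (8)(9.5) − (-7)(10) = 146
A_4→A_1: (-7)(-14) − (-6.5)(9.5) = 159.75
Σ = 781.75
Area = |Σ|/2 = 390.875.

390.875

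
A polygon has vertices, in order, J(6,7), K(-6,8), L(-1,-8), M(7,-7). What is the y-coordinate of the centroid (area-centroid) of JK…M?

Apply the shoelace formula. First the cross-terms c_i = x_i·y_{i+1} − x_{i+1}·y_i:
  90, 56, 63, 91  ⇒  2A = 300, A = 150.
Then Σ (y_i + y_{i+1})·c_i = 405, so ȳ = 405 / (6·150) = 0.45.

0.45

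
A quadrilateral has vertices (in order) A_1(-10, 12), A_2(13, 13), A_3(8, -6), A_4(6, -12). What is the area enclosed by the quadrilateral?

288

Apply Gauss's area formula: 2A = Σ (x_i·y_{i+1} − x_{i+1}·y_i), indices taken mod 4.
Σ = (-286) + (-182) + (-60) + (-48) = -576
Area = |Σ|/2 = 288.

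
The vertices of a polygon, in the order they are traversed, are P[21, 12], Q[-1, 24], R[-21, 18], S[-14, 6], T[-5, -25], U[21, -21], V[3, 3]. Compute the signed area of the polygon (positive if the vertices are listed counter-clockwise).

Apply the shoelace formula: 2A = Σ (x_i·y_{i+1} − x_{i+1}·y_i), indices taken mod 7.
Σ = (516) + (486) + (126) + (380) + (630) + (126) + (-27) = 2237
Signed area = Σ/2 = 1118.5 (positive ⇒ counter-clockwise traversal).

1118.5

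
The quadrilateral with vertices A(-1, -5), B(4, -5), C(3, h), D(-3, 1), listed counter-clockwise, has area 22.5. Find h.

-2

Write out the shoelace sum; only the two edges meeting at C involve h:
2·Area = [(4·h − 3·(-5)) + (3·1 − (-3)·h)] + 41
       = 7·h + 59 = 45
⇒ h = -2.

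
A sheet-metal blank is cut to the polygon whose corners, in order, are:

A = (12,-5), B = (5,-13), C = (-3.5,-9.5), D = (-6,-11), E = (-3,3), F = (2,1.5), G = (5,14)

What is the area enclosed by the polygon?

Apply the surveyor's formula: 2A = Σ (x_i·y_{i+1} − x_{i+1}·y_i), indices taken mod 7.
Σ = (-131) + (-93) + (-18.5) + (-51) + (-10.5) + (20.5) + (-193) = -476.5
Area = |Σ|/2 = 238.25.

238.25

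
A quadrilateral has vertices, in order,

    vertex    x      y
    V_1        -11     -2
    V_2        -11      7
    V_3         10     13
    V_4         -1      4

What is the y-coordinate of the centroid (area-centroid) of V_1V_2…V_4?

Apply the shoelace (surveyor's) formula. First the cross-terms c_i = x_i·y_{i+1} − x_{i+1}·y_i:
  -99, -213, 53, 46  ⇒  2A = -213, A = -106.5.
Then Σ (y_i + y_{i+1})·c_i = -3762, so ȳ = -3762 / (6·(-106.5)) = 418/71.

418/71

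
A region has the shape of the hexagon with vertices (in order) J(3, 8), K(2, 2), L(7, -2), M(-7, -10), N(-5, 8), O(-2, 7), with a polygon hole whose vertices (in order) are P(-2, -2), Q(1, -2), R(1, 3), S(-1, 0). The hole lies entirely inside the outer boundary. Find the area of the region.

Outer boundary:
Apply the shoelace formula: 2A = Σ (x_i·y_{i+1} − x_{i+1}·y_i), indices taken mod 6.
J→K: (3)(2) − (2)(8) = -10
K→L: (2)(-2) − (7)(2) = -18
L→M: (7)(-10) − (-7)(-2) = -84
M→N: (-7)(8) − (-5)(-10) = -106
N→O: (-5)(7) − (-2)(8) = -19
O→J: (-2)(8) − (3)(7) = -37
Σ = -274
Area = |Σ|/2 = 137.
Hole:
Apply the shoelace (surveyor's) formula: 2A = Σ (x_i·y_{i+1} − x_{i+1}·y_i), indices taken mod 4.
P→Q: (-2)(-2) − (1)(-2) = 6
Q→R: (1)(3) − (1)(-2) = 5
R→S: (1)(0) − (-1)(3) = 3
S→P: (-1)(-2) − (-2)(0) = 2
Σ = 16
Area = |Σ|/2 = 8.
Net area = 137 − 8 = 129.

129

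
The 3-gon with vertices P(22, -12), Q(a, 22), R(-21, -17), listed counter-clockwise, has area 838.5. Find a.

The doubled signed area Σ (x_i y_{i+1} − x_{i+1} y_i) is linear in a.
With a=0 it equals 1572; the coefficient of a is -5 (from the two edges through Q).
So -5·a + 1572 = 2·838.5 = 1677 ⇒ a = -21.

-21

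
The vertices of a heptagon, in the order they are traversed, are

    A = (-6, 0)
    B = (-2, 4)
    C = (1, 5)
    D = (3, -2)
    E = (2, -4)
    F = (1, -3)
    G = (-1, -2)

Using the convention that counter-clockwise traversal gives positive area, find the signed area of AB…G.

-41

Apply Gauss's area formula: 2A = Σ (x_i·y_{i+1} − x_{i+1}·y_i), indices taken mod 7.
Σ = (-24) + (-14) + (-17) + (-8) + (-2) + (-5) + (-12) = -82
Signed area = Σ/2 = -41 (negative ⇒ clockwise traversal).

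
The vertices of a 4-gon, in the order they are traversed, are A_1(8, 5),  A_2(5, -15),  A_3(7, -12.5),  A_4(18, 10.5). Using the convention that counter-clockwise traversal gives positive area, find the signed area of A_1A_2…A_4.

Apply the shoelace formula: 2A = Σ (x_i·y_{i+1} − x_{i+1}·y_i), indices taken mod 4.
Cross-terms: -145, 42.5, 298.5, 6  ⇒  Σ = 202
Signed area = Σ/2 = 101 (positive ⇒ counter-clockwise traversal).

101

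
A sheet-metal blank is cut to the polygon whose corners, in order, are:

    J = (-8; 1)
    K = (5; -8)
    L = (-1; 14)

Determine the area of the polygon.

116

Apply the shoelace (surveyor's) formula: 2A = Σ (x_i·y_{i+1} − x_{i+1}·y_i), indices taken mod 3.
Cross-terms: 59, 62, 111  ⇒  Σ = 232
Area = |Σ|/2 = 116.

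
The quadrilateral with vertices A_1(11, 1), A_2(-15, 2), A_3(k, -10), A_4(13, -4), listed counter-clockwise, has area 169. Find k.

Write out the shoelace sum; only the two edges meeting at A_3 involve k:
2·Area = [((-15)·(-10) − k·2) + (k·(-4) − 13·(-10))] + 94
       = -6·k + 374 = 338
⇒ k = 6.

6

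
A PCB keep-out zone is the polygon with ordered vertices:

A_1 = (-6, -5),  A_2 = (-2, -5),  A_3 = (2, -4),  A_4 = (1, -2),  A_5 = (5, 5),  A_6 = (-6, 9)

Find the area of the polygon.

106

Apply the shoelace formula: 2A = Σ (x_i·y_{i+1} − x_{i+1}·y_i), indices taken mod 6.
Cross-terms: 20, 18, 0, 15, 75, 84  ⇒  Σ = 212
Area = |Σ|/2 = 106.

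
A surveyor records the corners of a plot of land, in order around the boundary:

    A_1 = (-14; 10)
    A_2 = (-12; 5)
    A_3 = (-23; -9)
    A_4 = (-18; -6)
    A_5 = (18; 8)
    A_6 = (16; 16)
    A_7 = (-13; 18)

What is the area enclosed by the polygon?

Apply the shoelace (surveyor's) formula: 2A = Σ (x_i·y_{i+1} − x_{i+1}·y_i), indices taken mod 7.
Σ = (50) + (223) + (-24) + (-36) + (160) + (496) + (122) = 991
Area = |Σ|/2 = 495.5.

495.5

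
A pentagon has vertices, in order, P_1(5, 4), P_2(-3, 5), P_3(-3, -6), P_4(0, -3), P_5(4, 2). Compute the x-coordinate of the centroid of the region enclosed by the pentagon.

-49/291

Apply the shoelace formula. First the cross-terms c_i = x_i·y_{i+1} − x_{i+1}·y_i:
  37, 33, 9, 12, 6  ⇒  2A = 97, A = 48.5.
Then Σ (x_i + x_{i+1})·c_i = -49, so x̄ = -49 / (6·48.5) = -49/291.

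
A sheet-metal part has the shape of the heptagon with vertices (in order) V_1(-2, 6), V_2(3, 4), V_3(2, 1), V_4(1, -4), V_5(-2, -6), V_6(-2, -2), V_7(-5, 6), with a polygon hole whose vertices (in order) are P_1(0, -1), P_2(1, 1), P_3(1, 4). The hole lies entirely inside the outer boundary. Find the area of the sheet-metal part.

49.5

Outer boundary:
Apply the surveyor's formula: 2A = Σ (x_i·y_{i+1} − x_{i+1}·y_i), indices taken mod 7.
Cross-terms: -26, -5, -9, -14, -8, -22, -18  ⇒  Σ = -102
Area = |Σ|/2 = 51.
Hole:
Σ = (1) + (3) + (-1) = 3
Area = |Σ|/2 = 1.5.
Net area = 51 − 1.5 = 49.5.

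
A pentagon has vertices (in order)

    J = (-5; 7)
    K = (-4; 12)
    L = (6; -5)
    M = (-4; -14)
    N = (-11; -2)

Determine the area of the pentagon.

Apply the shoelace (surveyor's) formula: 2A = Σ (x_i·y_{i+1} − x_{i+1}·y_i), indices taken mod 5.
J→K: (-5)(12) − (-4)(7) = -32
K→L: (-4)(-5) − (6)(12) = -52
L→M: (6)(-14) − (-4)(-5) = -104
M→N: (-4)(-2) − (-11)(-14) = -146
N→J: (-11)(7) − (-5)(-2) = -87
Σ = -421
Area = |Σ|/2 = 210.5.

210.5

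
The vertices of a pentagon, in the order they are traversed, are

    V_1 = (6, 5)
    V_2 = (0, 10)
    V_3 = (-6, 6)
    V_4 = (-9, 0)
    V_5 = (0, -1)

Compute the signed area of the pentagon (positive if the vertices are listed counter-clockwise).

Apply the surveyor's formula: 2A = Σ (x_i·y_{i+1} − x_{i+1}·y_i), indices taken mod 5.
Σ = (60) + (60) + (54) + (9) + (6) = 189
Signed area = Σ/2 = 94.5 (positive ⇒ counter-clockwise traversal).

94.5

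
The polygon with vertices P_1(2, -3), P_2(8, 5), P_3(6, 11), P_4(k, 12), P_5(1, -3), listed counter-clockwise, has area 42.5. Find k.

The doubled signed area Σ (x_i y_{i+1} − x_{i+1} y_i) is linear in k.
With k=0 it equals 155; the coefficient of k is -14 (from the two edges through P_4).
So -14·k + 155 = 2·42.5 = 85 ⇒ k = 5.

5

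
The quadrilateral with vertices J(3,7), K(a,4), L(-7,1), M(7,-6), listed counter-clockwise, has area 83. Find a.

Write out the shoelace sum; only the two edges meeting at K involve a:
2·Area = [(3·4 − a·7) + (a·1 − (-7)·4)] + 102
       = -6·a + 142 = 166
⇒ a = -4.

-4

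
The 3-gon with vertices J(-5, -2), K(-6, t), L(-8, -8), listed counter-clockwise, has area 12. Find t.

4

Write out the shoelace sum; only the two edges meeting at K involve t:
2·Area = [((-5)·t − (-6)·(-2)) + ((-6)·(-8) − (-8)·t)] + -24
       = 3·t + 12 = 24
⇒ t = 4.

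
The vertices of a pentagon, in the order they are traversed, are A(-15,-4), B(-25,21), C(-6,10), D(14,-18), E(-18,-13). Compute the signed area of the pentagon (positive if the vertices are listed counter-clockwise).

-600

Σ = (-415) + (-124) + (-32) + (-506) + (-123) = -1200
Signed area = Σ/2 = -600 (negative ⇒ clockwise traversal).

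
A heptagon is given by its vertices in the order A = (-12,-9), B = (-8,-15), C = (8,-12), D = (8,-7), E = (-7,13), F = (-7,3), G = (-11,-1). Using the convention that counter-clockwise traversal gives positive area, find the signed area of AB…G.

308

Apply Gauss's area formula: 2A = Σ (x_i·y_{i+1} − x_{i+1}·y_i), indices taken mod 7.
Σ = (108) + (216) + (40) + (55) + (70) + (40) + (87) = 616
Signed area = Σ/2 = 308 (positive ⇒ counter-clockwise traversal).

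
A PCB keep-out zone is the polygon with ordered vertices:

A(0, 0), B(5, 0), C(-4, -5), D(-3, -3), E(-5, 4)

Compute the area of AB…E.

Apply the shoelace (surveyor's) formula: 2A = Σ (x_i·y_{i+1} − x_{i+1}·y_i), indices taken mod 5.
Σ = (0) + (-25) + (-3) + (-27) + (0) = -55
Area = |Σ|/2 = 27.5.

27.5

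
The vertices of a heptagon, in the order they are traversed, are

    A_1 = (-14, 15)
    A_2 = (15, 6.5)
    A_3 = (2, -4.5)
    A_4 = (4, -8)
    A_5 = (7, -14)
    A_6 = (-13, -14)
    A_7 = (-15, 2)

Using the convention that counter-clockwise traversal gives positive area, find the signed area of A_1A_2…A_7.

-553.75

Apply the shoelace (surveyor's) formula: 2A = Σ (x_i·y_{i+1} − x_{i+1}·y_i), indices taken mod 7.
Σ = (-316) + (-80.5) + (2) + (0) + (-280) + (-236) + (-197) = -1107.5
Signed area = Σ/2 = -553.75 (negative ⇒ clockwise traversal).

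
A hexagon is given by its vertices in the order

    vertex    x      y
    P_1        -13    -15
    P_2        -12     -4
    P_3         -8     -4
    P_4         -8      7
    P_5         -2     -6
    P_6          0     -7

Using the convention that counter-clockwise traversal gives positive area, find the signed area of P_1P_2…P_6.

-107.5

Apply the shoelace formula: 2A = Σ (x_i·y_{i+1} − x_{i+1}·y_i), indices taken mod 6.
P_1→P_2: (-13)(-4) − (-12)(-15) = -128
P_2→P_3: (-12)(-4) − (-8)(-4) = 16
P_3→P_4: (-8)(7) − (-8)(-4) = -88
P_4→P_5: (-8)(-6) − (-2)(7) = 62
P_5→P_6: (-2)(-7) − (0)(-6) = 14
P_6→P_1: (0)(-15) − (-13)(-7) = -91
Σ = -215
Signed area = Σ/2 = -107.5 (negative ⇒ clockwise traversal).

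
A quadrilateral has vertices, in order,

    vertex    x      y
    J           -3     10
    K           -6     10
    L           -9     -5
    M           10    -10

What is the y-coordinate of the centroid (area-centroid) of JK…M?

Apply Gauss's area formula. First the cross-terms c_i = x_i·y_{i+1} − x_{i+1}·y_i:
  30, 120, 140, 70  ⇒  2A = 360, A = 180.
Then Σ (y_i + y_{i+1})·c_i = -900, so ȳ = -900 / (6·180) = -5/6.

-5/6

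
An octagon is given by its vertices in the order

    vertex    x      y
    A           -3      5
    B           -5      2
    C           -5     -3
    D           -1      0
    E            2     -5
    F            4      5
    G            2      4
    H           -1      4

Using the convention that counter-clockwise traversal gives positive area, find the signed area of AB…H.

50.5

A→B: (-3)(2) − (-5)(5) = 19
B→C: (-5)(-3) − (-5)(2) = 25
C→D: (-5)(0) − (-1)(-3) = -3
D→E: (-1)(-5) − (2)(0) = 5
E→F: (2)(5) − (4)(-5) = 30
F→G: (4)(4) − (2)(5) = 6
G→H: (2)(4) − (-1)(4) = 12
H→A: (-1)(5) − (-3)(4) = 7
Σ = 101
Signed area = Σ/2 = 50.5 (positive ⇒ counter-clockwise traversal).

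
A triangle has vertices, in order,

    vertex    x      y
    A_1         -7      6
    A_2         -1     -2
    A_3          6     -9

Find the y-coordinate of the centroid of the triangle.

-5/3

Apply the surveyor's formula. First the cross-terms c_i = x_i·y_{i+1} − x_{i+1}·y_i:
  20, 21, -27  ⇒  2A = 14, A = 7.
Then Σ (y_i + y_{i+1})·c_i = -70, so ȳ = -70 / (6·7) = -5/3.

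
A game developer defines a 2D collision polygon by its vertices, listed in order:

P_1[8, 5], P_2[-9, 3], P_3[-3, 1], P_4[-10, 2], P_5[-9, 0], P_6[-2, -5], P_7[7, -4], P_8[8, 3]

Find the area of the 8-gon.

124

Apply the shoelace (surveyor's) formula: 2A = Σ (x_i·y_{i+1} − x_{i+1}·y_i), indices taken mod 8.
Σ = (69) + (0) + (4) + (18) + (45) + (43) + (53) + (16) = 248
Area = |Σ|/2 = 124.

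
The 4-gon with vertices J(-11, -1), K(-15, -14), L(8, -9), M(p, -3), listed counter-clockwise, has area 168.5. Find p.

The doubled signed area Σ (x_i y_{i+1} − x_{i+1} y_i) is linear in p.
With p=0 it equals 329; the coefficient of p is 8 (from the two edges through M).
So 8·p + 329 = 2·168.5 = 337 ⇒ p = 1.

1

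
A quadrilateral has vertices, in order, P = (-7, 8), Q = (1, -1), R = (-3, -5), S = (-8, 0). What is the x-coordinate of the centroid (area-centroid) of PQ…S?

Apply the shoelace formula. First the cross-terms c_i = x_i·y_{i+1} − x_{i+1}·y_i:
  -1, -8, -40, -64  ⇒  2A = -113, A = -56.5.
Then Σ (x_i + x_{i+1})·c_i = 1422, so x̄ = 1422 / (6·(-56.5)) = -474/113.

-474/113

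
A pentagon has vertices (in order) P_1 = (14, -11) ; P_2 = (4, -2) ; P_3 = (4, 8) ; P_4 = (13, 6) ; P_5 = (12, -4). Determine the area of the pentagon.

112

Σ = (16) + (40) + (-80) + (-124) + (-76) = -224
Area = |Σ|/2 = 112.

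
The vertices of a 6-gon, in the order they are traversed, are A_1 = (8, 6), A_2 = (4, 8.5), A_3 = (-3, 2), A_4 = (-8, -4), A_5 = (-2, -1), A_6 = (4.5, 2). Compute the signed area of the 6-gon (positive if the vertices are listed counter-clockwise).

58.5

A_1→A_2: (8)(8.5) − (4)(6) = 44
A_2→A_3: (4)(2) − (-3)(8.5) = 33.5
A_3→A_4: (-3)(-4) − (-8)(2) = 28
A_4→A_5: (-8)(-1) − (-2)(-4) = 0
A_5→A_6: (-2)(2) − (4.5)(-1) = 0.5
A_6→A_1: (4.5)(6) − (8)(2) = 11
Σ = 117
Signed area = Σ/2 = 58.5 (positive ⇒ counter-clockwise traversal).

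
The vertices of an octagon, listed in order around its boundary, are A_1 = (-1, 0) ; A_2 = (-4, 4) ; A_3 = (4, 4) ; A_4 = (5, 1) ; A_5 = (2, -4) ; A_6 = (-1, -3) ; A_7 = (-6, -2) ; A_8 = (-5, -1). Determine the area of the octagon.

52.5

Cross-terms: -4, -32, -16, -22, -10, -16, -4, -1  ⇒  Σ = -105
Area = |Σ|/2 = 52.5.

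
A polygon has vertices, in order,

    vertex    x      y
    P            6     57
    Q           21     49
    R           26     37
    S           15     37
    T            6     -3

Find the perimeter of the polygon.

142

|PQ| = √((15)² + (-8)²) = √289 = 17
|QR| = √((5)² + (-12)²) = √169 = 13
|RS| = √((-11)² + (0)²) = √121 = 11
|ST| = √((-9)² + (-40)²) = √1681 = 41
|TP| = √((0)² + (60)²) = √3600 = 60
Perimeter = 17 + 13 + 11 + 41 + 60 = 142.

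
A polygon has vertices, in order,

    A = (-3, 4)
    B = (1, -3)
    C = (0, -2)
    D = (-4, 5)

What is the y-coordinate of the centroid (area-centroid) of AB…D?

Apply the shoelace formula. First the cross-terms c_i = x_i·y_{i+1} − x_{i+1}·y_i:
  5, -2, -8, -1  ⇒  2A = -6, A = -3.
Then Σ (y_i + y_{i+1})·c_i = -18, so ȳ = -18 / (6·(-3)) = 1.

1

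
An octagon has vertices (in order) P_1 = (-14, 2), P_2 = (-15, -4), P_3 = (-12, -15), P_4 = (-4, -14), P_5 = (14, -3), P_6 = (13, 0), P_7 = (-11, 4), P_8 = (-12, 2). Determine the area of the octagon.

350

Apply the surveyor's formula: 2A = Σ (x_i·y_{i+1} − x_{i+1}·y_i), indices taken mod 8.
Σ = (86) + (177) + (108) + (208) + (39) + (52) + (26) + (4) = 700
Area = |Σ|/2 = 350.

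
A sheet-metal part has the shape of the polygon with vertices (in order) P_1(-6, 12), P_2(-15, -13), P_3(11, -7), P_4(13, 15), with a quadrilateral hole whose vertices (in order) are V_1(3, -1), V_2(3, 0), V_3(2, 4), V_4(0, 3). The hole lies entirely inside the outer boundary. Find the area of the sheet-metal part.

498

Outer boundary:
Apply Gauss's area formula: 2A = Σ (x_i·y_{i+1} − x_{i+1}·y_i), indices taken mod 4.
P_1→P_2: (-6)(-13) − (-15)(12) = 258
P_2→P_3: (-15)(-7) − (11)(-13) = 248
P_3→P_4: (11)(15) − (13)(-7) = 256
P_4→P_1: (13)(12) − (-6)(15) = 246
Σ = 1008
Area = |Σ|/2 = 504.
Hole:
Apply the surveyor's formula: 2A = Σ (x_i·y_{i+1} − x_{i+1}·y_i), indices taken mod 4.
Σ = (3) + (12) + (6) + (-9) = 12
Area = |Σ|/2 = 6.
Net area = 504 − 6 = 498.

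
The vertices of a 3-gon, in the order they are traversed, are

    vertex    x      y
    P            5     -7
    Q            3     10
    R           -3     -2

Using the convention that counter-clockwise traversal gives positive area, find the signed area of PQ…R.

63

Σ = (71) + (24) + (31) = 126
Signed area = Σ/2 = 63 (positive ⇒ counter-clockwise traversal).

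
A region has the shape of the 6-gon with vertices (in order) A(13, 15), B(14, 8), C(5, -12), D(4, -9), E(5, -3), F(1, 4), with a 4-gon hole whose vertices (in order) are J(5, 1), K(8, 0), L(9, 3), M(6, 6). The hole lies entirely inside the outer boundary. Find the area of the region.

Outer boundary:
Cross-terms: -106, -208, 3, 33, 23, -37  ⇒  Σ = -292
Area = |Σ|/2 = 146.
Hole:
Σ = (-8) + (24) + (36) + (-24) = 28
Area = |Σ|/2 = 14.
Net area = 146 − 14 = 132.

132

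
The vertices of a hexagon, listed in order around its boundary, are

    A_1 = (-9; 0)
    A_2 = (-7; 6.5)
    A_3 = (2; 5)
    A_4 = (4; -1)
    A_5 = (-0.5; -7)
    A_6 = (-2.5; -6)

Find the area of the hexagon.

112.75

Apply the shoelace (surveyor's) formula: 2A = Σ (x_i·y_{i+1} − x_{i+1}·y_i), indices taken mod 6.
Cross-terms: -58.5, -48, -22, -28.5, -14.5, -54  ⇒  Σ = -225.5
Area = |Σ|/2 = 112.75.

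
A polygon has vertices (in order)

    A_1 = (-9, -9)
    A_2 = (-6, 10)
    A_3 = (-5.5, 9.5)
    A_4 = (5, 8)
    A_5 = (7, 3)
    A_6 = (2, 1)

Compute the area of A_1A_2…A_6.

Cross-terms: -144, -2, -91.5, -41, 1, -9  ⇒  Σ = -286.5
Area = |Σ|/2 = 143.25.

143.25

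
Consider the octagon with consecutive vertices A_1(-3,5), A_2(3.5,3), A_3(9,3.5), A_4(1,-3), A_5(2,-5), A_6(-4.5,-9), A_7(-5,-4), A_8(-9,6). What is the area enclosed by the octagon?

Apply the surveyor's formula: 2A = Σ (x_i·y_{i+1} − x_{i+1}·y_i), indices taken mod 8.
A_1→A_2: (-3)(3) − (3.5)(5) = -26.5
A_2→A_3: (3.5)(3.5) − (9)(3) = -14.75
A_3→A_4: (9)(-3) − (1)(3.5) = -30.5
A_4→A_5: (1)(-5) − (2)(-3) = 1
A_5→A_6: (2)(-9) − (-4.5)(-5) = -40.5
A_6→A_7: (-4.5)(-4) − (-5)(-9) = -27
A_7→A_8: (-5)(6) − (-9)(-4) = -66
A_8→A_1: (-9)(5) − (-3)(6) = -27
Σ = -231.25
Area = |Σ|/2 = 115.625.

115.625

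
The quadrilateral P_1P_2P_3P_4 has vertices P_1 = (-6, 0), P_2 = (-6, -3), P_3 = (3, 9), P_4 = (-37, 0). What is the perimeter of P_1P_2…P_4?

|P_1P_2| = √((0)² + (-3)²) = √9 = 3
|P_2P_3| = √((9)² + (12)²) = √225 = 15
|P_3P_4| = √((-40)² + (-9)²) = √1681 = 41
|P_4P_1| = √((31)² + (0)²) = √961 = 31
Perimeter = 3 + 15 + 41 + 31 = 90.

90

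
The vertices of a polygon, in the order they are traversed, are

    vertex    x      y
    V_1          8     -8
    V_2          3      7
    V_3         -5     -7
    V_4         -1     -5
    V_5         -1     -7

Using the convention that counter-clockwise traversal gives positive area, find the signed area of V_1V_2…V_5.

Apply the shoelace (surveyor's) formula: 2A = Σ (x_i·y_{i+1} − x_{i+1}·y_i), indices taken mod 5.
Cross-terms: 80, 14, 18, 2, 64  ⇒  Σ = 178
Signed area = Σ/2 = 89 (positive ⇒ counter-clockwise traversal).

89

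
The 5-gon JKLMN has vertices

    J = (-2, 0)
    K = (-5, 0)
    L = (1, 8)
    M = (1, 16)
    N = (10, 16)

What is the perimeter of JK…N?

|JK| = √((-3)² + (0)²) = √9 = 3
|KL| = √((6)² + (8)²) = √100 = 10
|LM| = √((0)² + (8)²) = √64 = 8
|MN| = √((9)² + (0)²) = √81 = 9
|NJ| = √((-12)² + (-16)²) = √400 = 20
Perimeter = 3 + 10 + 8 + 9 + 20 = 50.

50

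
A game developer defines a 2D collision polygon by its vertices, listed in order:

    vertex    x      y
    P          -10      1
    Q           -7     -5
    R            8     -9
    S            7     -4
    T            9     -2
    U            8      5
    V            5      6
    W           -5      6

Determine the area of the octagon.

206

Apply the surveyor's formula: 2A = Σ (x_i·y_{i+1} − x_{i+1}·y_i), indices taken mod 8.
Σ = (57) + (103) + (31) + (22) + (61) + (23) + (60) + (55) = 412
Area = |Σ|/2 = 206.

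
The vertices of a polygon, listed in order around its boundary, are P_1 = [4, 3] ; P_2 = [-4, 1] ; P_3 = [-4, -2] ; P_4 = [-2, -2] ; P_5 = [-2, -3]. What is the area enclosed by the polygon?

20

Apply the shoelace formula: 2A = Σ (x_i·y_{i+1} − x_{i+1}·y_i), indices taken mod 5.
Σ = (16) + (12) + (4) + (2) + (6) = 40
Area = |Σ|/2 = 20.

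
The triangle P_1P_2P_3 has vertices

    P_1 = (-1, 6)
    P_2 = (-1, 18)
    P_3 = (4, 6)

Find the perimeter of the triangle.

|P_1P_2| = √((0)² + (12)²) = √144 = 12
|P_2P_3| = √((5)² + (-12)²) = √169 = 13
|P_3P_1| = √((-5)² + (0)²) = √25 = 5
Perimeter = 12 + 13 + 5 = 30.

30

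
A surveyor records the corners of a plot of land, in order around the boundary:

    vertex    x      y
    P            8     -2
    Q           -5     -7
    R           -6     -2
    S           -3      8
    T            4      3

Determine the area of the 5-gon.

Σ = (-66) + (-32) + (-54) + (-41) + (-32) = -225
Area = |Σ|/2 = 112.5.

112.5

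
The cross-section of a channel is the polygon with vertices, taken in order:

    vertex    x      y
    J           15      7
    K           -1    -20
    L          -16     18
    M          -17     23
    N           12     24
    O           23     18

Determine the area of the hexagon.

Apply the surveyor's formula: 2A = Σ (x_i·y_{i+1} − x_{i+1}·y_i), indices taken mod 6.
J→K: (15)(-20) − (-1)(7) = -293
K→L: (-1)(18) − (-16)(-20) = -338
L→M: (-16)(23) − (-17)(18) = -62
M→N: (-17)(24) − (12)(23) = -684
N→O: (12)(18) − (23)(24) = -336
O→J: (23)(7) − (15)(18) = -109
Σ = -1822
Area = |Σ|/2 = 911.

911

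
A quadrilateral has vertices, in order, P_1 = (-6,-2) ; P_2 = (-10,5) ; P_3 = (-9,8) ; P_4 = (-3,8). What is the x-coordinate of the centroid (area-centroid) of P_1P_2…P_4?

Apply Gauss's area formula. First the cross-terms c_i = x_i·y_{i+1} − x_{i+1}·y_i:
  -50, -35, -48, 54  ⇒  2A = -79, A = -39.5.
Then Σ (x_i + x_{i+1})·c_i = 1555, so x̄ = 1555 / (6·(-39.5)) = -1555/237.

-1555/237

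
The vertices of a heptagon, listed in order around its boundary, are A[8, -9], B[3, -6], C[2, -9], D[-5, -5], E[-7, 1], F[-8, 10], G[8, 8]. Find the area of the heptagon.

Apply Gauss's area formula: 2A = Σ (x_i·y_{i+1} − x_{i+1}·y_i), indices taken mod 7.
Cross-terms: -21, -15, -55, -40, -62, -144, -136  ⇒  Σ = -473
Area = |Σ|/2 = 236.5.

236.5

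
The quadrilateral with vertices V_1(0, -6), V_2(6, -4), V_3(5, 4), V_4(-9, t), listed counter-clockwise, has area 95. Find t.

4

Write out the shoelace sum; only the two edges meeting at V_4 involve t:
2·Area = [(5·t − (-9)·4) + ((-9)·(-6) − 0·t)] + 80
       = 5·t + 170 = 190
⇒ t = 4.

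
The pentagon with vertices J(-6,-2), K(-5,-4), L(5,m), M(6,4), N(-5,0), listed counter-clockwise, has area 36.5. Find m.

The doubled signed area Σ (x_i y_{i+1} − x_{i+1} y_i) is linear in m.
With m=0 it equals 84; the coefficient of m is -11 (from the two edges through L).
So -11·m + 84 = 2·36.5 = 73 ⇒ m = 1.

1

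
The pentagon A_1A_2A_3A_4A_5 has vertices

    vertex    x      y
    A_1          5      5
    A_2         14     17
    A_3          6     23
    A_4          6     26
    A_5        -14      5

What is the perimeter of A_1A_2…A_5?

76

|A_1A_2| = √((9)² + (12)²) = √225 = 15
|A_2A_3| = √((-8)² + (6)²) = √100 = 10
|A_3A_4| = √((0)² + (3)²) = √9 = 3
|A_4A_5| = √((-20)² + (-21)²) = √841 = 29
|A_5A_1| = √((19)² + (0)²) = √361 = 19
Perimeter = 15 + 10 + 3 + 29 + 19 = 76.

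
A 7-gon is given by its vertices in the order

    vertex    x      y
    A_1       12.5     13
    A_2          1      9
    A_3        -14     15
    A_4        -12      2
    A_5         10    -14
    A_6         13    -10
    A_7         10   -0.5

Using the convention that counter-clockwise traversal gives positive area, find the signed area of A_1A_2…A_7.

Σ = (99.5) + (141) + (152) + (148) + (82) + (93.5) + (136.25) = 852.25
Signed area = Σ/2 = 426.125 (positive ⇒ counter-clockwise traversal).

426.125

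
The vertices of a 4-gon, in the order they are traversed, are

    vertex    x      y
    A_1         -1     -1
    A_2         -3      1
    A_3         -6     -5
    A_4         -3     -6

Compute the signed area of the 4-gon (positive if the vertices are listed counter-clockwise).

Apply Gauss's area formula: 2A = Σ (x_i·y_{i+1} − x_{i+1}·y_i), indices taken mod 4.
Cross-terms: -4, 21, 21, -3  ⇒  Σ = 35
Signed area = Σ/2 = 17.5 (positive ⇒ counter-clockwise traversal).

17.5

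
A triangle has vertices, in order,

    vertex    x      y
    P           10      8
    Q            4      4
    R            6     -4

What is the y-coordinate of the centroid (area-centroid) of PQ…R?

8/3

Apply the surveyor's formula. First the cross-terms c_i = x_i·y_{i+1} − x_{i+1}·y_i:
  8, -40, 88  ⇒  2A = 56, A = 28.
Then Σ (y_i + y_{i+1})·c_i = 448, so ȳ = 448 / (6·28) = 8/3.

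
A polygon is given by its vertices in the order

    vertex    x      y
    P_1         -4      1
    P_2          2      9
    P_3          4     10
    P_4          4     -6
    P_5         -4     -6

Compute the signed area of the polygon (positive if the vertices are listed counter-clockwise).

Apply the surveyor's formula: 2A = Σ (x_i·y_{i+1} − x_{i+1}·y_i), indices taken mod 5.
Σ = (-38) + (-16) + (-64) + (-48) + (-28) = -194
Signed area = Σ/2 = -97 (negative ⇒ clockwise traversal).

-97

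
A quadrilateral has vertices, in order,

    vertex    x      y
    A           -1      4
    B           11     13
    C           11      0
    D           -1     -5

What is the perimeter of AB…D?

50

|AB| = √((12)² + (9)²) = √225 = 15
|BC| = √((0)² + (-13)²) = √169 = 13
|CD| = √((-12)² + (-5)²) = √169 = 13
|DA| = √((0)² + (9)²) = √81 = 9
Perimeter = 15 + 13 + 13 + 9 = 50.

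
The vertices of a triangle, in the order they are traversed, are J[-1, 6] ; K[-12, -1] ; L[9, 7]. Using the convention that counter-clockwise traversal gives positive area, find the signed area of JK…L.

29.5

J→K: (-1)(-1) − (-12)(6) = 73
K→L: (-12)(7) − (9)(-1) = -75
L→J: (9)(6) − (-1)(7) = 61
Σ = 59
Signed area = Σ/2 = 29.5 (positive ⇒ counter-clockwise traversal).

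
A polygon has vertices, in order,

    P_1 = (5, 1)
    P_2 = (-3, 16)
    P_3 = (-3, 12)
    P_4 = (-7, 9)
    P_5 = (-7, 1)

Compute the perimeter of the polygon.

46

|P_1P_2| = √((-8)² + (15)²) = √289 = 17
|P_2P_3| = √((0)² + (-4)²) = √16 = 4
|P_3P_4| = √((-4)² + (-3)²) = √25 = 5
|P_4P_5| = √((0)² + (-8)²) = √64 = 8
|P_5P_1| = √((12)² + (0)²) = √144 = 12
Perimeter = 17 + 4 + 5 + 8 + 12 = 46.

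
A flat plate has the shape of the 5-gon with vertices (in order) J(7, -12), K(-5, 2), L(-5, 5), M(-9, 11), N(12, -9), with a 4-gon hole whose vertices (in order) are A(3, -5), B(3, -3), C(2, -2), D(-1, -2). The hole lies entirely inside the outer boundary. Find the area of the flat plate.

Outer boundary:
J→K: (7)(2) − (-5)(-12) = -46
K→L: (-5)(5) − (-5)(2) = -15
L→M: (-5)(11) − (-9)(5) = -10
M→N: (-9)(-9) − (12)(11) = -51
N→J: (12)(-12) − (7)(-9) = -81
Σ = -203
Area = |Σ|/2 = 101.5.
Hole:
Apply the shoelace formula: 2A = Σ (x_i·y_{i+1} − x_{i+1}·y_i), indices taken mod 4.
A→B: (3)(-3) − (3)(-5) = 6
B→C: (3)(-2) − (2)(-3) = 0
C→D: (2)(-2) − (-1)(-2) = -6
D→A: (-1)(-5) − (3)(-2) = 11
Σ = 11
Area = |Σ|/2 = 5.5.
Net area = 101.5 − 5.5 = 96.

96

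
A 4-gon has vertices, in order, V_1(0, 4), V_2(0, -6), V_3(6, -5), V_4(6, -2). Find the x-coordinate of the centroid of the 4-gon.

32/13

Apply Gauss's area formula. First the cross-terms c_i = x_i·y_{i+1} − x_{i+1}·y_i:
  0, 36, 18, 24  ⇒  2A = 78, A = 39.
Then Σ (x_i + x_{i+1})·c_i = 576, so x̄ = 576 / (6·39) = 32/13.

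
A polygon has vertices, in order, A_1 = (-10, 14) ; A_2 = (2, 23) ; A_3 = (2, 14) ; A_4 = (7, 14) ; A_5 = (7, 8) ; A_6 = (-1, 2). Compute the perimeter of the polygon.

|A_1A_2| = √((12)² + (9)²) = √225 = 15
|A_2A_3| = √((0)² + (-9)²) = √81 = 9
|A_3A_4| = √((5)² + (0)²) = √25 = 5
|A_4A_5| = √((0)² + (-6)²) = √36 = 6
|A_5A_6| = √((-8)² + (-6)²) = √100 = 10
|A_6A_1| = √((-9)² + (12)²) = √225 = 15
Perimeter = 15 + 9 + 5 + 6 + 10 + 15 = 60.

60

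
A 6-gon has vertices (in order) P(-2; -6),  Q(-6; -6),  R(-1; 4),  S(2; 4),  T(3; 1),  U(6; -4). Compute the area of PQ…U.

69

Apply the shoelace (surveyor's) formula: 2A = Σ (x_i·y_{i+1} − x_{i+1}·y_i), indices taken mod 6.
P→Q: (-2)(-6) − (-6)(-6) = -24
Q→R: (-6)(4) − (-1)(-6) = -30
R→S: (-1)(4) − (2)(4) = -12
S→T: (2)(1) − (3)(4) = -10
T→U: (3)(-4) − (6)(1) = -18
U→P: (6)(-6) − (-2)(-4) = -44
Σ = -138
Area = |Σ|/2 = 69.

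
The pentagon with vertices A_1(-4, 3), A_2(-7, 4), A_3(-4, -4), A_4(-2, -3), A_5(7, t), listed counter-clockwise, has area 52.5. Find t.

5

Write out the shoelace sum; only the two edges meeting at A_5 involve t:
2·Area = [((-2)·t − 7·(-3)) + (7·3 − (-4)·t)] + 53
       = 2·t + 95 = 105
⇒ t = 5.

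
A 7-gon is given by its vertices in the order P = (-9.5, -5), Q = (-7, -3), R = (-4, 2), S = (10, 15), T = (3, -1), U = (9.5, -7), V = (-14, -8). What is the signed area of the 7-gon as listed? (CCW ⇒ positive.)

-179.5

Σ = (-6.5) + (-26) + (-80) + (-55) + (-11.5) + (-174) + (-6) = -359
Signed area = Σ/2 = -179.5 (negative ⇒ clockwise traversal).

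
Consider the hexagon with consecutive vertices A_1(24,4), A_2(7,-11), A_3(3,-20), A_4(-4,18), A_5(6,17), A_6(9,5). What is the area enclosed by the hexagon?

Apply the shoelace formula: 2A = Σ (x_i·y_{i+1} − x_{i+1}·y_i), indices taken mod 6.
A_1→A_2: (24)(-11) − (7)(4) = -292
A_2→A_3: (7)(-20) − (3)(-11) = -107
A_3→A_4: (3)(18) − (-4)(-20) = -26
A_4→A_5: (-4)(17) − (6)(18) = -176
A_5→A_6: (6)(5) − (9)(17) = -123
A_6→A_1: (9)(4) − (24)(5) = -84
Σ = -808
Area = |Σ|/2 = 404.

404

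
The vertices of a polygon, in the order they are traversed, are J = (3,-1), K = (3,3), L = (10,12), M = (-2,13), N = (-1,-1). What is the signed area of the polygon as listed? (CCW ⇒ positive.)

95.5

J→K: (3)(3) − (3)(-1) = 12
K→L: (3)(12) − (10)(3) = 6
L→M: (10)(13) − (-2)(12) = 154
M→N: (-2)(-1) − (-1)(13) = 15
N→J: (-1)(-1) − (3)(-1) = 4
Σ = 191
Signed area = Σ/2 = 95.5 (positive ⇒ counter-clockwise traversal).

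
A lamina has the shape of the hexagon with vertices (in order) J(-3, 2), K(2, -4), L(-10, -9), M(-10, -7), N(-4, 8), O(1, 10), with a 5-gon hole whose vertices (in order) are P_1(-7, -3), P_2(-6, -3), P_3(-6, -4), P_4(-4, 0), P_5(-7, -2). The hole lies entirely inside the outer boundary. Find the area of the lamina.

93

Outer boundary:
Apply the surveyor's formula: 2A = Σ (x_i·y_{i+1} − x_{i+1}·y_i), indices taken mod 6.
Cross-terms: 8, -58, -20, -108, -48, 32  ⇒  Σ = -194
Area = |Σ|/2 = 97.
Hole:
Apply the shoelace formula: 2A = Σ (x_i·y_{i+1} − x_{i+1}·y_i), indices taken mod 5.
Σ = (3) + (6) + (-16) + (8) + (7) = 8
Area = |Σ|/2 = 4.
Net area = 97 − 4 = 93.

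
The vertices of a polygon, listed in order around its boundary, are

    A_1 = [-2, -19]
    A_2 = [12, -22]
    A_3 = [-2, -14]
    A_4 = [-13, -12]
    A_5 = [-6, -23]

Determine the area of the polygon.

98.5

Σ = (272) + (-212) + (-158) + (227) + (68) = 197
Area = |Σ|/2 = 98.5.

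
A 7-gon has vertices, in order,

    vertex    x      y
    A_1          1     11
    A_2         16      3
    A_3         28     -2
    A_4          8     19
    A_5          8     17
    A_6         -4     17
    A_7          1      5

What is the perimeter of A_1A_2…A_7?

|A_1A_2| = √((15)² + (-8)²) = √289 = 17
|A_2A_3| = √((12)² + (-5)²) = √169 = 13
|A_3A_4| = √((-20)² + (21)²) = √841 = 29
|A_4A_5| = √((0)² + (-2)²) = √4 = 2
|A_5A_6| = √((-12)² + (0)²) = √144 = 12
|A_6A_7| = √((5)² + (-12)²) = √169 = 13
|A_7A_1| = √((0)² + (6)²) = √36 = 6
Perimeter = 17 + 13 + 29 + 2 + 12 + 13 + 6 = 92.

92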